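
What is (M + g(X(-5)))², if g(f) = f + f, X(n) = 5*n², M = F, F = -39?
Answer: 44521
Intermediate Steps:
M = -39
g(f) = 2*f
(M + g(X(-5)))² = (-39 + 2*(5*(-5)²))² = (-39 + 2*(5*25))² = (-39 + 2*125)² = (-39 + 250)² = 211² = 44521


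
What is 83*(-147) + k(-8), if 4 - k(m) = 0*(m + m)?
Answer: -12197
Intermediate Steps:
k(m) = 4 (k(m) = 4 - 0*(m + m) = 4 - 0*2*m = 4 - 1*0 = 4 + 0 = 4)
83*(-147) + k(-8) = 83*(-147) + 4 = -12201 + 4 = -12197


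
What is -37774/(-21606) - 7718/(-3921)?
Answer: 17492609/4706507 ≈ 3.7167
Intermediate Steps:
-37774/(-21606) - 7718/(-3921) = -37774*(-1/21606) - 7718*(-1/3921) = 18887/10803 + 7718/3921 = 17492609/4706507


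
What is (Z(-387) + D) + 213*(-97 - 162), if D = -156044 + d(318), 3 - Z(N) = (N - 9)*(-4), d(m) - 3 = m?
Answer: -212471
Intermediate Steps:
d(m) = 3 + m
Z(N) = -33 + 4*N (Z(N) = 3 - (N - 9)*(-4) = 3 - (-9 + N)*(-4) = 3 - (36 - 4*N) = 3 + (-36 + 4*N) = -33 + 4*N)
D = -155723 (D = -156044 + (3 + 318) = -156044 + 321 = -155723)
(Z(-387) + D) + 213*(-97 - 162) = ((-33 + 4*(-387)) - 155723) + 213*(-97 - 162) = ((-33 - 1548) - 155723) + 213*(-259) = (-1581 - 155723) - 55167 = -157304 - 55167 = -212471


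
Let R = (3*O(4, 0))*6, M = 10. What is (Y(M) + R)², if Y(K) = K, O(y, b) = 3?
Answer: 4096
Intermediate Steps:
R = 54 (R = (3*3)*6 = 9*6 = 54)
(Y(M) + R)² = (10 + 54)² = 64² = 4096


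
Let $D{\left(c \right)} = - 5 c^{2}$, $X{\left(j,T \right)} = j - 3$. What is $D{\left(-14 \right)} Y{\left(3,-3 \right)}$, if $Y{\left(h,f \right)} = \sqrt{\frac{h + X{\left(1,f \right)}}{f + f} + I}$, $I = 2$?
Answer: $- \frac{490 \sqrt{66}}{3} \approx -1326.9$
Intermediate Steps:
$X{\left(j,T \right)} = -3 + j$
$Y{\left(h,f \right)} = \sqrt{2 + \frac{-2 + h}{2 f}}$ ($Y{\left(h,f \right)} = \sqrt{\frac{h + \left(-3 + 1\right)}{f + f} + 2} = \sqrt{\frac{h - 2}{2 f} + 2} = \sqrt{\left(-2 + h\right) \frac{1}{2 f} + 2} = \sqrt{\frac{-2 + h}{2 f} + 2} = \sqrt{2 + \frac{-2 + h}{2 f}}$)
$D{\left(-14 \right)} Y{\left(3,-3 \right)} = - 5 \left(-14\right)^{2} \frac{\sqrt{2} \sqrt{\frac{-2 + 3 + 4 \left(-3\right)}{-3}}}{2} = \left(-5\right) 196 \frac{\sqrt{2} \sqrt{- \frac{-2 + 3 - 12}{3}}}{2} = - 980 \frac{\sqrt{2} \sqrt{\left(- \frac{1}{3}\right) \left(-11\right)}}{2} = - 980 \frac{\sqrt{2} \sqrt{\frac{11}{3}}}{2} = - 980 \frac{\sqrt{2} \frac{\sqrt{33}}{3}}{2} = - 980 \frac{\sqrt{66}}{6} = - \frac{490 \sqrt{66}}{3}$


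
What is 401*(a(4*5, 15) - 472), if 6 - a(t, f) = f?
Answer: -192881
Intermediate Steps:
a(t, f) = 6 - f
401*(a(4*5, 15) - 472) = 401*((6 - 1*15) - 472) = 401*((6 - 15) - 472) = 401*(-9 - 472) = 401*(-481) = -192881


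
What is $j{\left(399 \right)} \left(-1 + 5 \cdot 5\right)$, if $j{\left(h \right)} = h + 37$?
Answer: $10464$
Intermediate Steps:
$j{\left(h \right)} = 37 + h$
$j{\left(399 \right)} \left(-1 + 5 \cdot 5\right) = \left(37 + 399\right) \left(-1 + 5 \cdot 5\right) = 436 \left(-1 + 25\right) = 436 \cdot 24 = 10464$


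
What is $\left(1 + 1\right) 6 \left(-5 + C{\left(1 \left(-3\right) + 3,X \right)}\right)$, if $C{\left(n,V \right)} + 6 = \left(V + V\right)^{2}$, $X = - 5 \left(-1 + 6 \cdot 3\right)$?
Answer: $346668$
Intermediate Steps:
$X = -85$ ($X = - 5 \left(-1 + 18\right) = \left(-5\right) 17 = -85$)
$C{\left(n,V \right)} = -6 + 4 V^{2}$ ($C{\left(n,V \right)} = -6 + \left(V + V\right)^{2} = -6 + \left(2 V\right)^{2} = -6 + 4 V^{2}$)
$\left(1 + 1\right) 6 \left(-5 + C{\left(1 \left(-3\right) + 3,X \right)}\right) = \left(1 + 1\right) 6 \left(-5 - \left(6 - 4 \left(-85\right)^{2}\right)\right) = 2 \cdot 6 \left(-5 + \left(-6 + 4 \cdot 7225\right)\right) = 12 \left(-5 + \left(-6 + 28900\right)\right) = 12 \left(-5 + 28894\right) = 12 \cdot 28889 = 346668$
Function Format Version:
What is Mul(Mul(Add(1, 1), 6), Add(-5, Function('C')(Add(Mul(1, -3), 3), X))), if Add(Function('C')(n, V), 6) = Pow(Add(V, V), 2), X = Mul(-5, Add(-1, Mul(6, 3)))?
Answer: 346668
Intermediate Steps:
X = -85 (X = Mul(-5, Add(-1, 18)) = Mul(-5, 17) = -85)
Function('C')(n, V) = Add(-6, Mul(4, Pow(V, 2))) (Function('C')(n, V) = Add(-6, Pow(Add(V, V), 2)) = Add(-6, Pow(Mul(2, V), 2)) = Add(-6, Mul(4, Pow(V, 2))))
Mul(Mul(Add(1, 1), 6), Add(-5, Function('C')(Add(Mul(1, -3), 3), X))) = Mul(Mul(Add(1, 1), 6), Add(-5, Add(-6, Mul(4, Pow(-85, 2))))) = Mul(Mul(2, 6), Add(-5, Add(-6, Mul(4, 7225)))) = Mul(12, Add(-5, Add(-6, 28900))) = Mul(12, Add(-5, 28894)) = Mul(12, 28889) = 346668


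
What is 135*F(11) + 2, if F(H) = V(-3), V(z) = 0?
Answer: 2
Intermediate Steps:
F(H) = 0
135*F(11) + 2 = 135*0 + 2 = 0 + 2 = 2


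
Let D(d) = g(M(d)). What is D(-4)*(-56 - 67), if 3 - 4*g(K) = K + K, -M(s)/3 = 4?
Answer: -3321/4 ≈ -830.25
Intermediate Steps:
M(s) = -12 (M(s) = -3*4 = -12)
g(K) = ¾ - K/2 (g(K) = ¾ - (K + K)/4 = ¾ - K/2)
D(d) = 27/4 (D(d) = ¾ - ½*(-12) = ¾ + 6 = 27/4)
D(-4)*(-56 - 67) = 27*(-56 - 67)/4 = (27/4)*(-123) = -3321/4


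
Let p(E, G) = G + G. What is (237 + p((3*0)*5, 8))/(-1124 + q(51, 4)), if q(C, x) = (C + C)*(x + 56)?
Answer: 253/4996 ≈ 0.050641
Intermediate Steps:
q(C, x) = 2*C*(56 + x) (q(C, x) = (2*C)*(56 + x) = 2*C*(56 + x))
p(E, G) = 2*G
(237 + p((3*0)*5, 8))/(-1124 + q(51, 4)) = (237 + 2*8)/(-1124 + 2*51*(56 + 4)) = (237 + 16)/(-1124 + 2*51*60) = 253/(-1124 + 6120) = 253/4996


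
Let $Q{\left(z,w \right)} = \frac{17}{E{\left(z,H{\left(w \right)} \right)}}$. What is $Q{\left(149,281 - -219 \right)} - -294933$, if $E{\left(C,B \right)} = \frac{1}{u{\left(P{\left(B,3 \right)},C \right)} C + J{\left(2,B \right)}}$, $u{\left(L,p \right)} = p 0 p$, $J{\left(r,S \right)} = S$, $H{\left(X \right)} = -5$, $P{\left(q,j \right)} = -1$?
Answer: $294848$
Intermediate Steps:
$u{\left(L,p \right)} = 0$ ($u{\left(L,p \right)} = 0 p = 0$)
$E{\left(C,B \right)} = \frac{1}{B}$ ($E{\left(C,B \right)} = \frac{1}{0 C + B} = \frac{1}{0 + B} = \frac{1}{B}$)
$Q{\left(z,w \right)} = -85$ ($Q{\left(z,w \right)} = \frac{17}{\frac{1}{-5}} = \frac{17}{- \frac{1}{5}} = 17 \left(-5\right) = -85$)
$Q{\left(149,281 - -219 \right)} - -294933 = -85 - -294933 = -85 + 294933 = 294848$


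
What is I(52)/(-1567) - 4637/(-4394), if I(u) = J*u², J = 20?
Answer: -230361341/6885398 ≈ -33.456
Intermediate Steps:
I(u) = 20*u²
I(52)/(-1567) - 4637/(-4394) = (20*52²)/(-1567) - 4637/(-4394) = (20*2704)*(-1/1567) - 4637*(-1/4394) = 54080*(-1/1567) + 4637/4394 = -54080/1567 + 4637/4394 = -230361341/6885398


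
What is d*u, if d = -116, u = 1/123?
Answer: -116/123 ≈ -0.94309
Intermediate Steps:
u = 1/123 ≈ 0.0081301
d*u = -116*1/123 = -116/123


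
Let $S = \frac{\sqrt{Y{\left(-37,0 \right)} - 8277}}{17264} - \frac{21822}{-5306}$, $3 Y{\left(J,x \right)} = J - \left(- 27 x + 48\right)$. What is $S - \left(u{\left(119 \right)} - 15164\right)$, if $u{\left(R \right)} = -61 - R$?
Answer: $\frac{40718543}{2653} + \frac{i \sqrt{18687}}{25896} \approx 15348.0 + 0.0052788 i$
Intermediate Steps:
$Y{\left(J,x \right)} = -16 + 9 x + \frac{J}{3}$ ($Y{\left(J,x \right)} = \frac{J - \left(- 27 x + 48\right)}{3} = \frac{J - \left(48 - 27 x\right)}{3} = \frac{J + \left(-48 + 27 x\right)}{3} = \frac{-48 + J + 27 x}{3} = -16 + 9 x + \frac{J}{3}$)
$S = \frac{10911}{2653} + \frac{i \sqrt{18687}}{25896}$ ($S = \frac{\sqrt{\left(-16 + 9 \cdot 0 + \frac{1}{3} \left(-37\right)\right) - 8277}}{17264} - \frac{21822}{-5306} = \sqrt{\left(-16 + 0 - \frac{37}{3}\right) - 8277} \cdot \frac{1}{17264} - - \frac{10911}{2653} = \sqrt{- \frac{85}{3} - 8277} \cdot \frac{1}{17264} + \frac{10911}{2653} = \sqrt{- \frac{24916}{3}} \cdot \frac{1}{17264} + \frac{10911}{2653} = \frac{2 i \sqrt{18687}}{3} \cdot \frac{1}{17264} + \frac{10911}{2653} = \frac{i \sqrt{18687}}{25896} + \frac{10911}{2653} = \frac{10911}{2653} + \frac{i \sqrt{18687}}{25896} \approx 4.1127 + 0.0052788 i$)
$S - \left(u{\left(119 \right)} - 15164\right) = \left(\frac{10911}{2653} + \frac{i \sqrt{18687}}{25896}\right) - \left(\left(-61 - 119\right) - 15164\right) = \left(\frac{10911}{2653} + \frac{i \sqrt{18687}}{25896}\right) - \left(-180 - 15164\right) = \left(\frac{10911}{2653} + \frac{i \sqrt{18687}}{25896}\right) - -15344 = \left(\frac{10911}{2653} + \frac{i \sqrt{18687}}{25896}\right) + 15344 = \frac{40718543}{2653} + \frac{i \sqrt{18687}}{25896}$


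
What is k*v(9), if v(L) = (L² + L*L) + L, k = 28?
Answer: 4788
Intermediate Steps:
v(L) = L + 2*L² (v(L) = (L² + L²) + L = 2*L² + L = L + 2*L²)
k*v(9) = 28*(9*(1 + 2*9)) = 28*(9*(1 + 18)) = 28*(9*19) = 28*171 = 4788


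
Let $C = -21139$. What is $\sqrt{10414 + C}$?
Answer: $5 i \sqrt{429} \approx 103.56 i$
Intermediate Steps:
$\sqrt{10414 + C} = \sqrt{10414 - 21139} = \sqrt{-10725} = 5 i \sqrt{429}$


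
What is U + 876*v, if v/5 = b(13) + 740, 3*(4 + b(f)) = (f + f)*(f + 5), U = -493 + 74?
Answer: 3906541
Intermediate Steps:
U = -419
b(f) = -4 + 2*f*(5 + f)/3 (b(f) = -4 + ((f + f)*(f + 5))/3 = -4 + ((2*f)*(5 + f))/3 = -4 + (2*f*(5 + f))/3 = -4 + 2*f*(5 + f)/3)
v = 4460 (v = 5*((-4 + (2/3)*13**2 + (10/3)*13) + 740) = 5*((-4 + (2/3)*169 + 130/3) + 740) = 5*((-4 + 338/3 + 130/3) + 740) = 5*(152 + 740) = 5*892 = 4460)
U + 876*v = -419 + 876*4460 = -419 + 3906960 = 3906541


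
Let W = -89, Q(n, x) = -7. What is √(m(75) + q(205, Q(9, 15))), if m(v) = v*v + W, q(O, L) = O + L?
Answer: √5734 ≈ 75.723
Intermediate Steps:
q(O, L) = L + O
m(v) = -89 + v² (m(v) = v*v - 89 = v² - 89 = -89 + v²)
√(m(75) + q(205, Q(9, 15))) = √((-89 + 75²) + (-7 + 205)) = √((-89 + 5625) + 198) = √(5536 + 198) = √5734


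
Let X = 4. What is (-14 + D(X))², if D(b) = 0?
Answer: 196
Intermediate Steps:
(-14 + D(X))² = (-14 + 0)² = (-14)² = 196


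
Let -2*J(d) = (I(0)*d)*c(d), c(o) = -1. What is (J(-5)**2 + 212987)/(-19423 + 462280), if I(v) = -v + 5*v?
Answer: 212987/442857 ≈ 0.48094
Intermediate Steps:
I(v) = 4*v
J(d) = 0 (J(d) = -(4*0)*d*(-1)/2 = -0*d*(-1)/2 = -0*(-1) = -1/2*0 = 0)
(J(-5)**2 + 212987)/(-19423 + 462280) = (0**2 + 212987)/(-19423 + 462280) = (0 + 212987)/442857 = 212987*(1/442857) = 212987/442857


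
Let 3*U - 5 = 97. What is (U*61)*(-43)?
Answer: -89182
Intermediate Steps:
U = 34 (U = 5/3 + (⅓)*97 = 5/3 + 97/3 = 34)
(U*61)*(-43) = (34*61)*(-43) = 2074*(-43) = -89182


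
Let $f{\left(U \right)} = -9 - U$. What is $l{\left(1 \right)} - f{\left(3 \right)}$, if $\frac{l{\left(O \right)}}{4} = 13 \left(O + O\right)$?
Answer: $116$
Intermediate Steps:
$l{\left(O \right)} = 104 O$ ($l{\left(O \right)} = 4 \cdot 13 \left(O + O\right) = 4 \cdot 13 \cdot 2 O = 4 \cdot 26 O = 104 O$)
$l{\left(1 \right)} - f{\left(3 \right)} = 104 \cdot 1 - \left(-9 - 3\right) = 104 - \left(-9 - 3\right) = 104 - -12 = 104 + 12 = 116$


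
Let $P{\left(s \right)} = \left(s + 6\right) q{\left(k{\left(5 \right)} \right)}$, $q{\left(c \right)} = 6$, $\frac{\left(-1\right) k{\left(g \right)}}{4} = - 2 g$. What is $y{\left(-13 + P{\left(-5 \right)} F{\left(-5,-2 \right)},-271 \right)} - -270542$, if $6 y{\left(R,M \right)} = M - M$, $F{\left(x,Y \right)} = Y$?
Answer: $270542$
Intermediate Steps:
$k{\left(g \right)} = 8 g$ ($k{\left(g \right)} = - 4 \left(- 2 g\right) = 8 g$)
$P{\left(s \right)} = 36 + 6 s$ ($P{\left(s \right)} = \left(s + 6\right) 6 = \left(6 + s\right) 6 = 36 + 6 s$)
$y{\left(R,M \right)} = 0$ ($y{\left(R,M \right)} = \frac{M - M}{6} = \frac{1}{6} \cdot 0 = 0$)
$y{\left(-13 + P{\left(-5 \right)} F{\left(-5,-2 \right)},-271 \right)} - -270542 = 0 - -270542 = 0 + 270542 = 270542$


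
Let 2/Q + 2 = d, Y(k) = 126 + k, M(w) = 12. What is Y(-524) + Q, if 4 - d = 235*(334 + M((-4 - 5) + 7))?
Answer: -16180293/40654 ≈ -398.00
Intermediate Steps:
d = -81306 (d = 4 - 235*(334 + 12) = 4 - 235*346 = 4 - 1*81310 = 4 - 81310 = -81306)
Q = -1/40654 (Q = 2/(-2 - 81306) = 2/(-81308) = 2*(-1/81308) = -1/40654 ≈ -2.4598e-5)
Y(-524) + Q = (126 - 524) - 1/40654 = -398 - 1/40654 = -16180293/40654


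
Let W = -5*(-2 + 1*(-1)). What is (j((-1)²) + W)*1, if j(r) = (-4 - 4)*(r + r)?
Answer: -1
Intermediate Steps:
j(r) = -16*r
W = 15 (W = -5*(-2 - 1) = -5*(-3) = 15)
(j((-1)²) + W)*1 = (-16*(-1)² + 15)*1 = (-16*1 + 15)*1 = (-16 + 15)*1 = -1*1 = -1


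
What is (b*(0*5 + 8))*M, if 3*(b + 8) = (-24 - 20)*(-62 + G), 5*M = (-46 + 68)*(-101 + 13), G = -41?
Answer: -69819904/15 ≈ -4.6547e+6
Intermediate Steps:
M = -1936/5 (M = ((-46 + 68)*(-101 + 13))/5 = (22*(-88))/5 = (⅕)*(-1936) = -1936/5 ≈ -387.20)
b = 4508/3 (b = -8 + ((-24 - 20)*(-62 - 41))/3 = -8 + (-44*(-103))/3 = -8 + (⅓)*4532 = -8 + 4532/3 = 4508/3 ≈ 1502.7)
(b*(0*5 + 8))*M = (4508*(0*5 + 8)/3)*(-1936/5) = (4508*(0 + 8)/3)*(-1936/5) = ((4508/3)*8)*(-1936/5) = (36064/3)*(-1936/5) = -69819904/15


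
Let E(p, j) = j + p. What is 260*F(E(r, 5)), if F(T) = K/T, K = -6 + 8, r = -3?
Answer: 260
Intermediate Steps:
K = 2
F(T) = 2/T
260*F(E(r, 5)) = 260*(2/(5 - 3)) = 260*(2/2) = 260*(2*(½)) = 260*1 = 260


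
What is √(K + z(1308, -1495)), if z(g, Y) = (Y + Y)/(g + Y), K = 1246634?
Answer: 2*√10898525869/187 ≈ 1116.5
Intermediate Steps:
z(g, Y) = 2*Y/(Y + g) (z(g, Y) = (2*Y)/(Y + g) = 2*Y/(Y + g))
√(K + z(1308, -1495)) = √(1246634 + 2*(-1495)/(-1495 + 1308)) = √(1246634 + 2*(-1495)/(-187)) = √(1246634 + 2*(-1495)*(-1/187)) = √(1246634 + 2990/187) = √(233123548/187) = 2*√10898525869/187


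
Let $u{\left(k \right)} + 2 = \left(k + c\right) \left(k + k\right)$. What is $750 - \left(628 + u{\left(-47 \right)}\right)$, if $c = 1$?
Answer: $-4200$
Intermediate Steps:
$u{\left(k \right)} = -2 + 2 k \left(1 + k\right)$ ($u{\left(k \right)} = -2 + \left(k + 1\right) \left(k + k\right) = -2 + \left(1 + k\right) 2 k = -2 + 2 k \left(1 + k\right)$)
$750 - \left(628 + u{\left(-47 \right)}\right) = 750 - \left(626 - 94 + 4418\right) = 750 - \left(532 + 4418\right) = 750 - 4950 = -4200$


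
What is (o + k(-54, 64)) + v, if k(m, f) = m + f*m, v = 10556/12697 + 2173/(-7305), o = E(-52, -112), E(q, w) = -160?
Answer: -340348795951/92751585 ≈ -3669.5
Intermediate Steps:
o = -160
v = 49520999/92751585 (v = 10556*(1/12697) + 2173*(-1/7305) = 10556/12697 - 2173/7305 = 49520999/92751585 ≈ 0.53391)
(o + k(-54, 64)) + v = (-160 - 54*(1 + 64)) + 49520999/92751585 = (-160 - 54*65) + 49520999/92751585 = (-160 - 3510) + 49520999/92751585 = -3670 + 49520999/92751585 = -340348795951/92751585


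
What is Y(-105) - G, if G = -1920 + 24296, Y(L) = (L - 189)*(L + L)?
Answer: 39364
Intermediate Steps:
Y(L) = 2*L*(-189 + L) (Y(L) = (-189 + L)*(2*L) = 2*L*(-189 + L))
G = 22376
Y(-105) - G = 2*(-105)*(-189 - 105) - 1*22376 = 2*(-105)*(-294) - 22376 = 61740 - 22376 = 39364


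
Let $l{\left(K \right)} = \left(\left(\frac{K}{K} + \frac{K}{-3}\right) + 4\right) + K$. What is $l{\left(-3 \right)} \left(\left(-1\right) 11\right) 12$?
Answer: $-396$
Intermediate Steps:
$l{\left(K \right)} = 5 + \frac{2 K}{3}$ ($l{\left(K \right)} = \left(\left(1 + K \left(- \frac{1}{3}\right)\right) + 4\right) + K = \left(\left(1 - \frac{K}{3}\right) + 4\right) + K = \left(5 - \frac{K}{3}\right) + K = 5 + \frac{2 K}{3}$)
$l{\left(-3 \right)} \left(\left(-1\right) 11\right) 12 = \left(5 + \frac{2}{3} \left(-3\right)\right) \left(\left(-1\right) 11\right) 12 = \left(5 - 2\right) \left(-11\right) 12 = 3 \left(-11\right) 12 = \left(-33\right) 12 = -396$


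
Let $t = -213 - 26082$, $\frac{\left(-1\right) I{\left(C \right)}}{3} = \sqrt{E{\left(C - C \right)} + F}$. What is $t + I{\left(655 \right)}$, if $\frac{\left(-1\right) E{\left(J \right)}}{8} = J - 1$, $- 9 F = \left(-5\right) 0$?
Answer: $-26295 - 6 \sqrt{2} \approx -26304.0$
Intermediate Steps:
$F = 0$ ($F = - \frac{\left(-5\right) 0}{9} = \left(- \frac{1}{9}\right) 0 = 0$)
$E{\left(J \right)} = 8 - 8 J$ ($E{\left(J \right)} = - 8 \left(J - 1\right) = - 8 \left(-1 + J\right) = 8 - 8 J$)
$I{\left(C \right)} = - 6 \sqrt{2}$ ($I{\left(C \right)} = - 3 \sqrt{\left(8 - 8 \left(C - C\right)\right) + 0} = - 3 \sqrt{\left(8 - 0\right) + 0} = - 3 \sqrt{\left(8 + 0\right) + 0} = - 3 \sqrt{8 + 0} = - 3 \sqrt{8} = - 3 \cdot 2 \sqrt{2} = - 6 \sqrt{2}$)
$t = -26295$ ($t = -213 - 26082 = -26295$)
$t + I{\left(655 \right)} = -26295 - 6 \sqrt{2}$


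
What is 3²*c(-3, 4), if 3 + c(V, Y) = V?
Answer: -54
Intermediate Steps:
c(V, Y) = -3 + V
3²*c(-3, 4) = 3²*(-3 - 3) = 9*(-6) = -54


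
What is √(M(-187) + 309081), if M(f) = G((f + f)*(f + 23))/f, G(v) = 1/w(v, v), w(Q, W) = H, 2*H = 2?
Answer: 7*√220576598/187 ≈ 555.95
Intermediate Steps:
H = 1 (H = (½)*2 = 1)
w(Q, W) = 1
G(v) = 1 (G(v) = 1/1 = 1)
M(f) = 1/f
√(M(-187) + 309081) = √(1/(-187) + 309081) = √(-1/187 + 309081) = √(57798146/187) = 7*√220576598/187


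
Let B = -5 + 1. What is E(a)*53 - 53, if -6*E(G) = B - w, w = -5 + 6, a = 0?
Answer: -53/6 ≈ -8.8333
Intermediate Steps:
w = 1
B = -4
E(G) = 5/6 (E(G) = -(-4 - 1*1)/6 = -(-4 - 1)/6 = -1/6*(-5) = 5/6)
E(a)*53 - 53 = (5/6)*53 - 53 = 265/6 - 53 = -53/6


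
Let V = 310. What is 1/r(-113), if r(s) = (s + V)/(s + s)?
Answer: -226/197 ≈ -1.1472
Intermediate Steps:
r(s) = (310 + s)/(2*s) (r(s) = (s + 310)/(s + s) = (310 + s)/((2*s)) = (310 + s)*(1/(2*s)) = (310 + s)/(2*s))
1/r(-113) = 1/((½)*(310 - 113)/(-113)) = 1/((½)*(-1/113)*197) = 1/(-197/226) = -226/197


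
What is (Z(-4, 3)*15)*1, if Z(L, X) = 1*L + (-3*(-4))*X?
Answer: 480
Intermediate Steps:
Z(L, X) = L + 12*X
(Z(-4, 3)*15)*1 = ((-4 + 12*3)*15)*1 = ((-4 + 36)*15)*1 = (32*15)*1 = 480*1 = 480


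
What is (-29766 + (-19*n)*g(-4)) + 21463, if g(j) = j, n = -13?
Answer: -9291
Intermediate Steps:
(-29766 + (-19*n)*g(-4)) + 21463 = (-29766 - 19*(-13)*(-4)) + 21463 = (-29766 + 247*(-4)) + 21463 = (-29766 - 988) + 21463 = -30754 + 21463 = -9291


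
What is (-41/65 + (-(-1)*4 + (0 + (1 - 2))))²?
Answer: 23716/4225 ≈ 5.6133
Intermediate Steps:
(-41/65 + (-(-1)*4 + (0 + (1 - 2))))² = (-41*1/65 + (-1*(-4) + (0 - 1)))² = (-41/65 + (4 - 1))² = (-41/65 + 3)² = (154/65)² = 23716/4225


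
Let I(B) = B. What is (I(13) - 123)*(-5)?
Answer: 550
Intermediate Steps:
(I(13) - 123)*(-5) = (13 - 123)*(-5) = -110*(-5) = 550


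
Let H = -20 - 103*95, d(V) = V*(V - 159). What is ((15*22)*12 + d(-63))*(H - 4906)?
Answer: -264003606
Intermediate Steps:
d(V) = V*(-159 + V)
H = -9805 (H = -20 - 9785 = -9805)
((15*22)*12 + d(-63))*(H - 4906) = ((15*22)*12 - 63*(-159 - 63))*(-9805 - 4906) = (330*12 - 63*(-222))*(-14711) = (3960 + 13986)*(-14711) = 17946*(-14711) = -264003606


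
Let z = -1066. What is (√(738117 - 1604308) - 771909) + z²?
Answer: 364447 + I*√866191 ≈ 3.6445e+5 + 930.69*I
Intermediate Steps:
(√(738117 - 1604308) - 771909) + z² = (√(738117 - 1604308) - 771909) + (-1066)² = (√(-866191) - 771909) + 1136356 = (I*√866191 - 771909) + 1136356 = (-771909 + I*√866191) + 1136356 = 364447 + I*√866191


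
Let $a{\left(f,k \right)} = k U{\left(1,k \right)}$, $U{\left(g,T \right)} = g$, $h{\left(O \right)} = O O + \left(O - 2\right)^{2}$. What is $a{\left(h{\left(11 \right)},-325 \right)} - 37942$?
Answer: $-38267$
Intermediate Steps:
$h{\left(O \right)} = O^{2} + \left(-2 + O\right)^{2}$
$a{\left(f,k \right)} = k$ ($a{\left(f,k \right)} = k 1 = k$)
$a{\left(h{\left(11 \right)},-325 \right)} - 37942 = -325 - 37942 = -38267$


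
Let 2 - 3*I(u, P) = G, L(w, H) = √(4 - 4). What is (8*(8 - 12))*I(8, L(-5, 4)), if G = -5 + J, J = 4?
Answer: -32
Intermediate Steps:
L(w, H) = 0 (L(w, H) = √0 = 0)
G = -1 (G = -5 + 4 = -1)
I(u, P) = 1 (I(u, P) = ⅔ - ⅓*(-1) = ⅔ + ⅓ = 1)
(8*(8 - 12))*I(8, L(-5, 4)) = (8*(8 - 12))*1 = (8*(-4))*1 = -32*1 = -32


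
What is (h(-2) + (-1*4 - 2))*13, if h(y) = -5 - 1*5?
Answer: -208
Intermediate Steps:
h(y) = -10 (h(y) = -5 - 5 = -10)
(h(-2) + (-1*4 - 2))*13 = (-10 + (-1*4 - 2))*13 = (-10 + (-4 - 2))*13 = (-10 - 6)*13 = -16*13 = -208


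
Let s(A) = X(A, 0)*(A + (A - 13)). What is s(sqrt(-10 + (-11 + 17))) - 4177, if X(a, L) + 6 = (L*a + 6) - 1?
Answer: -4164 - 4*I ≈ -4164.0 - 4.0*I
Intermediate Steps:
X(a, L) = -1 + L*a (X(a, L) = -6 + ((L*a + 6) - 1) = -6 + ((6 + L*a) - 1) = -6 + (5 + L*a) = -1 + L*a)
s(A) = 13 - 2*A (s(A) = (-1 + 0*A)*(A + (A - 13)) = (-1 + 0)*(A + (-13 + A)) = -(-13 + 2*A) = 13 - 2*A)
s(sqrt(-10 + (-11 + 17))) - 4177 = (13 - 2*sqrt(-10 + (-11 + 17))) - 4177 = (13 - 2*sqrt(-10 + 6)) - 4177 = (13 - 4*I) - 4177 = -4164 - 4*I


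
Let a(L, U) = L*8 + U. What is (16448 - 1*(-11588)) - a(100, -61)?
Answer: 27297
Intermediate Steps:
a(L, U) = U + 8*L (a(L, U) = 8*L + U = U + 8*L)
(16448 - 1*(-11588)) - a(100, -61) = (16448 - 1*(-11588)) - (-61 + 8*100) = (16448 + 11588) - (-61 + 800) = 28036 - 1*739 = 28036 - 739 = 27297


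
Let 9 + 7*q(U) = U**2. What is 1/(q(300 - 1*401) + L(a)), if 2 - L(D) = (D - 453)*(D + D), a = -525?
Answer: -1/1025442 ≈ -9.7519e-7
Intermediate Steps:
L(D) = 2 - 2*D*(-453 + D) (L(D) = 2 - (D - 453)*(D + D) = 2 - (-453 + D)*2*D = 2 - 2*D*(-453 + D))
q(U) = -9/7 + U**2/7
1/(q(300 - 1*401) + L(a)) = 1/((-9/7 + (300 - 1*401)**2/7) + (2 - 2*(-525)**2 + 906*(-525))) = 1/((-9/7 + (300 - 401)**2/7) + (2 - 2*275625 - 475650)) = 1/((-9/7 + (1/7)*(-101)**2) + (2 - 551250 - 475650)) = 1/((-9/7 + (1/7)*10201) - 1026898) = 1/((-9/7 + 10201/7) - 1026898) = 1/(1456 - 1026898) = 1/(-1025442) = -1/1025442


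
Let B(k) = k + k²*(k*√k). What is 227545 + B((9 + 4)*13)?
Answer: 62976231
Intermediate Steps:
B(k) = k + k^(7/2) (B(k) = k + k²*k^(3/2) = k + k^(7/2))
227545 + B((9 + 4)*13) = 227545 + ((9 + 4)*13 + ((9 + 4)*13)^(7/2)) = 227545 + (13*13 + (13*13)^(7/2)) = 227545 + (169 + 169^(7/2)) = 227545 + (169 + 62748517) = 227545 + 62748686 = 62976231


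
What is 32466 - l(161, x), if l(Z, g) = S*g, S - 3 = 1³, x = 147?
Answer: 31878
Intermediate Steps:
S = 4 (S = 3 + 1³ = 3 + 1 = 4)
l(Z, g) = 4*g
32466 - l(161, x) = 32466 - 4*147 = 32466 - 1*588 = 32466 - 588 = 31878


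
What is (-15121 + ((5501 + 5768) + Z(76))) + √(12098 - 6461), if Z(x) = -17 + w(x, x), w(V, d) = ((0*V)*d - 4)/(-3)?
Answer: -11603/3 + √5637 ≈ -3792.6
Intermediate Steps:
w(V, d) = 4/3 (w(V, d) = (0*d - 4)*(-⅓) = (0 - 4)*(-⅓) = -4*(-⅓) = 4/3)
Z(x) = -47/3 (Z(x) = -17 + 4/3 = -47/3)
(-15121 + ((5501 + 5768) + Z(76))) + √(12098 - 6461) = (-15121 + ((5501 + 5768) - 47/3)) + √(12098 - 6461) = (-15121 + (11269 - 47/3)) + √5637 = (-15121 + 33760/3) + √5637 = -11603/3 + √5637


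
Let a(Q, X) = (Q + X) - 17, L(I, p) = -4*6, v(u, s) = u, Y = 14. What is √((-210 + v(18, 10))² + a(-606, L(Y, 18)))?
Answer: √36217 ≈ 190.31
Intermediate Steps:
L(I, p) = -24
a(Q, X) = -17 + Q + X
√((-210 + v(18, 10))² + a(-606, L(Y, 18))) = √((-210 + 18)² + (-17 - 606 - 24)) = √((-192)² - 647) = √(36864 - 647) = √36217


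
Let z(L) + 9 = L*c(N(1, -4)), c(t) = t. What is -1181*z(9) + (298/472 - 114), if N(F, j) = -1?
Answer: 4990133/236 ≈ 21145.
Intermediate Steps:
z(L) = -9 - L (z(L) = -9 + L*(-1) = -9 - L)
-1181*z(9) + (298/472 - 114) = -1181*(-9 - 1*9) + (298/472 - 114) = -1181*(-9 - 9) + (298*(1/472) - 114) = -1181*(-18) + (149/236 - 114) = 21258 - 26755/236 = 4990133/236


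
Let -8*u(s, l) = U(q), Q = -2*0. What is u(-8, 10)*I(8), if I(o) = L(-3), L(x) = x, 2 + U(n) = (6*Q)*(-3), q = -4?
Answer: -¾ ≈ -0.75000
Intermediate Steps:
Q = 0
U(n) = -2 (U(n) = -2 + (6*0)*(-3) = -2 + 0*(-3) = -2 + 0 = -2)
u(s, l) = ¼ (u(s, l) = -⅛*(-2) = ¼)
I(o) = -3
u(-8, 10)*I(8) = (¼)*(-3) = -¾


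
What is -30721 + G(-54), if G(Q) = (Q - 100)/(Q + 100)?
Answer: -706660/23 ≈ -30724.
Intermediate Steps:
G(Q) = (-100 + Q)/(100 + Q)
-30721 + G(-54) = -30721 + (-100 - 54)/(100 - 54) = -30721 - 154/46 = -30721 + (1/46)*(-154) = -30721 - 77/23 = -706660/23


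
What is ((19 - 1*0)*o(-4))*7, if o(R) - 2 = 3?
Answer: 665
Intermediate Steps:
o(R) = 5 (o(R) = 2 + 3 = 5)
((19 - 1*0)*o(-4))*7 = ((19 - 1*0)*5)*7 = ((19 + 0)*5)*7 = (19*5)*7 = 95*7 = 665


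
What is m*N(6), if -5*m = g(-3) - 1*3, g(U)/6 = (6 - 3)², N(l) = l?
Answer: -306/5 ≈ -61.200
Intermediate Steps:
g(U) = 54 (g(U) = 6*(6 - 3)² = 6*3² = 6*9 = 54)
m = -51/5 (m = -(54 - 1*3)/5 = -(54 - 3)/5 = -⅕*51 = -51/5 ≈ -10.200)
m*N(6) = -51/5*6 = -306/5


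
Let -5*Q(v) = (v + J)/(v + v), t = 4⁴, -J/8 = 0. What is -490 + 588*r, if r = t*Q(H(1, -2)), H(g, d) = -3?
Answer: -77714/5 ≈ -15543.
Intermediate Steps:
J = 0 (J = -8*0 = 0)
t = 256
Q(v) = -⅒ (Q(v) = -(v + 0)/(5*(v + v)) = -v/(5*(2*v)) = -v*1/(2*v)/5 = -⅕*½ = -⅒)
r = -128/5 (r = 256*(-⅒) = -128/5 ≈ -25.600)
-490 + 588*r = -490 + 588*(-128/5) = -490 - 75264/5 = -77714/5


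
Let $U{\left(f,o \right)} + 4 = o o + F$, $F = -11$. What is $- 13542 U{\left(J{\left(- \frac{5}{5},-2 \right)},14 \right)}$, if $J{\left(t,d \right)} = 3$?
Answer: $-2451102$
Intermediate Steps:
$U{\left(f,o \right)} = -15 + o^{2}$ ($U{\left(f,o \right)} = -4 + \left(o o - 11\right) = -4 + \left(o^{2} - 11\right) = -4 + \left(-11 + o^{2}\right) = -15 + o^{2}$)
$- 13542 U{\left(J{\left(- \frac{5}{5},-2 \right)},14 \right)} = - 13542 \left(-15 + 14^{2}\right) = - 13542 \left(-15 + 196\right) = \left(-13542\right) 181 = -2451102$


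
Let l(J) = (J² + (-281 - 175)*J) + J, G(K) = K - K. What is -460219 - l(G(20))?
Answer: -460219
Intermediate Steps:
G(K) = 0
l(J) = J² - 455*J (l(J) = (J² - 456*J) + J = J² - 455*J)
-460219 - l(G(20)) = -460219 - 0*(-455 + 0) = -460219 - 0*(-455) = -460219 - 1*0 = -460219 + 0 = -460219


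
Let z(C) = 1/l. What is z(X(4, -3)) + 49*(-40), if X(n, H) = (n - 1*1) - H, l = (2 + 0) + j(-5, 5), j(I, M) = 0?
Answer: -3919/2 ≈ -1959.5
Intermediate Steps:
l = 2 (l = (2 + 0) + 0 = 2 + 0 = 2)
X(n, H) = -1 + n - H (X(n, H) = (n - 1) - H = (-1 + n) - H = -1 + n - H)
z(C) = ½ (z(C) = 1/2 = ½)
z(X(4, -3)) + 49*(-40) = ½ + 49*(-40) = ½ - 1960 = -3919/2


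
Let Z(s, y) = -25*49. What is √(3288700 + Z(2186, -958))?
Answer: 15*√14611 ≈ 1813.1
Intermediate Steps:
Z(s, y) = -1225
√(3288700 + Z(2186, -958)) = √(3288700 - 1225) = √3287475 = 15*√14611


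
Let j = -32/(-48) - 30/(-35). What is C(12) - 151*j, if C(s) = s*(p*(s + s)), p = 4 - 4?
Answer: -4832/21 ≈ -230.10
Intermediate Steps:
p = 0
j = 32/21 (j = -32*(-1/48) - 30*(-1/35) = 2/3 + 6/7 = 32/21 ≈ 1.5238)
C(s) = 0 (C(s) = s*(0*(s + s)) = s*(0*(2*s)) = s*0 = 0)
C(12) - 151*j = 0 - 151*32/21 = 0 - 4832/21 = -4832/21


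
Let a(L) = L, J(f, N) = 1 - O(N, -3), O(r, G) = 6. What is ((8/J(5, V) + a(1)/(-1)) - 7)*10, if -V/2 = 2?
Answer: -96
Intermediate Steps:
V = -4 (V = -2*2 = -4)
J(f, N) = -5 (J(f, N) = 1 - 1*6 = 1 - 6 = -5)
((8/J(5, V) + a(1)/(-1)) - 7)*10 = ((8/(-5) + 1/(-1)) - 7)*10 = ((8*(-⅕) + 1*(-1)) - 7)*10 = ((-8/5 - 1) - 7)*10 = (-13/5 - 7)*10 = -48/5*10 = -96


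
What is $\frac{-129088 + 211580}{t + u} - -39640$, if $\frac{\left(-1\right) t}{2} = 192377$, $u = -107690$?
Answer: $\frac{4880099417}{123111} \approx 39640.0$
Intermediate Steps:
$t = -384754$ ($t = \left(-2\right) 192377 = -384754$)
$\frac{-129088 + 211580}{t + u} - -39640 = \frac{-129088 + 211580}{-384754 - 107690} - -39640 = \frac{82492}{-492444} + 39640 = 82492 \left(- \frac{1}{492444}\right) + 39640 = - \frac{20623}{123111} + 39640 = \frac{4880099417}{123111}$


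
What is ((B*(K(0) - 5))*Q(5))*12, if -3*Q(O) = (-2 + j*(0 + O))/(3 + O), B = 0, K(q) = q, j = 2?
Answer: 0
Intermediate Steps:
Q(O) = -(-2 + 2*O)/(3*(3 + O)) (Q(O) = -(-2 + 2*(0 + O))/(3*(3 + O)) = -(-2 + 2*O)/(3*(3 + O)))
((B*(K(0) - 5))*Q(5))*12 = ((0*(0 - 5))*(2*(1 - 1*5)/(3*(3 + 5))))*12 = ((0*(-5))*((⅔)*(1 - 5)/8))*12 = (0*((⅔)*(⅛)*(-4)))*12 = (0*(-⅓))*12 = 0*12 = 0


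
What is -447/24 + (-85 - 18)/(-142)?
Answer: -10167/568 ≈ -17.900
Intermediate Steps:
-447/24 + (-85 - 18)/(-142) = -447*1/24 - 103*(-1/142) = -149/8 + 103/142 = -10167/568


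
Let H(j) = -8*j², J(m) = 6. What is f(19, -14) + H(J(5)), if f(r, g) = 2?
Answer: -286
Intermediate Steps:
f(19, -14) + H(J(5)) = 2 - 8*6² = 2 - 8*36 = 2 - 288 = -286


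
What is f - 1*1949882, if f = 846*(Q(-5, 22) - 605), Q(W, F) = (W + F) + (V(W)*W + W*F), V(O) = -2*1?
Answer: -2531930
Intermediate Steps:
V(O) = -2
Q(W, F) = F - W + F*W (Q(W, F) = (W + F) + (-2*W + W*F) = (F + W) + (-2*W + F*W) = F - W + F*W)
f = -582048 (f = 846*((22 - 1*(-5) + 22*(-5)) - 605) = 846*((22 + 5 - 110) - 605) = 846*(-83 - 605) = 846*(-688) = -582048)
f - 1*1949882 = -582048 - 1*1949882 = -582048 - 1949882 = -2531930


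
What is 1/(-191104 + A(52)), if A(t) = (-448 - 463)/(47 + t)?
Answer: -99/18920207 ≈ -5.2325e-6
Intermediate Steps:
A(t) = -911/(47 + t)
1/(-191104 + A(52)) = 1/(-191104 - 911/(47 + 52)) = 1/(-191104 - 911/99) = 1/(-18920207/99) = -99/18920207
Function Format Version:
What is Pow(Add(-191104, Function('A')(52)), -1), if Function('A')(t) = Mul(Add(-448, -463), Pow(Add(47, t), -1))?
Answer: Rational(-99, 18920207) ≈ -5.2325e-6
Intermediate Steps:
Function('A')(t) = Mul(-911, Pow(Add(47, t), -1))
Pow(Add(-191104, Function('A')(52)), -1) = Pow(Add(-191104, Mul(-911, Pow(Add(47, 52), -1))), -1) = Pow(Add(-191104, Mul(-911, Pow(99, -1))), -1) = Pow(Add(-191104, Mul(-911, Rational(1, 99))), -1) = Pow(Add(-191104, Rational(-911, 99)), -1) = Pow(Rational(-18920207, 99), -1) = Rational(-99, 18920207)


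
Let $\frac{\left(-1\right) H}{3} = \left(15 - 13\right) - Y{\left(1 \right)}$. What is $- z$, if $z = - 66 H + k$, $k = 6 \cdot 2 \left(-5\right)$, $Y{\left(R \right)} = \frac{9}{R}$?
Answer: $1446$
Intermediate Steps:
$k = -60$ ($k = 12 \left(-5\right) = -60$)
$H = 21$ ($H = - 3 \left(\left(15 - 13\right) - \frac{9}{1}\right) = - 3 \left(\left(15 - 13\right) - 9 \cdot 1\right) = - 3 \left(2 - 9\right) = \left(-3\right) \left(-7\right) = 21$)
$z = -1446$ ($z = \left(-66\right) 21 - 60 = -1386 - 60 = -1446$)
$- z = \left(-1\right) \left(-1446\right) = 1446$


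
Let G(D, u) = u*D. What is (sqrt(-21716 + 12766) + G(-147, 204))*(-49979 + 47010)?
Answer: 89034372 - 14845*I*sqrt(358) ≈ 8.9034e+7 - 2.8088e+5*I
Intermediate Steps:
G(D, u) = D*u
(sqrt(-21716 + 12766) + G(-147, 204))*(-49979 + 47010) = (sqrt(-21716 + 12766) - 147*204)*(-49979 + 47010) = (sqrt(-8950) - 29988)*(-2969) = (5*I*sqrt(358) - 29988)*(-2969) = (-29988 + 5*I*sqrt(358))*(-2969) = 89034372 - 14845*I*sqrt(358)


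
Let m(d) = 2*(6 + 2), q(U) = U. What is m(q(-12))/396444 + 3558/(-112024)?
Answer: -176094421/5551405332 ≈ -0.031721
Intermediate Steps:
m(d) = 16 (m(d) = 2*8 = 16)
m(q(-12))/396444 + 3558/(-112024) = 16/396444 + 3558/(-112024) = 16*(1/396444) + 3558*(-1/112024) = 4/99111 - 1779/56012 = -176094421/5551405332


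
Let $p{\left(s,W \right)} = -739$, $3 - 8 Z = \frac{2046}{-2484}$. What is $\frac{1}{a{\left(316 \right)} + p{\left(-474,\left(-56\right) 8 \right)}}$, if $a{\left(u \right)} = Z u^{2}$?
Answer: $\frac{207}{9726530} \approx 2.1282 \cdot 10^{-5}$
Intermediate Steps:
$Z = \frac{1583}{3312}$ ($Z = \frac{3}{8} - \frac{2046 \frac{1}{-2484}}{8} = \frac{3}{8} - \frac{2046 \left(- \frac{1}{2484}\right)}{8} = \frac{3}{8} - - \frac{341}{3312} = \frac{3}{8} + \frac{341}{3312} = \frac{1583}{3312} \approx 0.47796$)
$a{\left(u \right)} = \frac{1583 u^{2}}{3312}$
$\frac{1}{a{\left(316 \right)} + p{\left(-474,\left(-56\right) 8 \right)}} = \frac{1}{\frac{1583 \cdot 316^{2}}{3312} - 739} = \frac{1}{\frac{1583}{3312} \cdot 99856 - 739} = \frac{1}{\frac{9879503}{207} - 739} = \frac{1}{\frac{9726530}{207}} = \frac{207}{9726530}$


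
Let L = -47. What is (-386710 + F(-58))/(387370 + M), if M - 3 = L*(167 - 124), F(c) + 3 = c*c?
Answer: -383349/385352 ≈ -0.99480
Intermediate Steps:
F(c) = -3 + c**2 (F(c) = -3 + c*c = -3 + c**2)
M = -2018 (M = 3 - 47*(167 - 124) = 3 - 47*43 = 3 - 2021 = -2018)
(-386710 + F(-58))/(387370 + M) = (-386710 + (-3 + (-58)**2))/(387370 - 2018) = (-386710 + (-3 + 3364))/385352 = (-386710 + 3361)*(1/385352) = -383349*1/385352 = -383349/385352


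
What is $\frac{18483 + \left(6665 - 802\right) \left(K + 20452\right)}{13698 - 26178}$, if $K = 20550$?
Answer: $- \frac{240413209}{12480} \approx -19264.0$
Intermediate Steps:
$\frac{18483 + \left(6665 - 802\right) \left(K + 20452\right)}{13698 - 26178} = \frac{18483 + \left(6665 - 802\right) \left(20550 + 20452\right)}{13698 - 26178} = \frac{18483 + 5863 \cdot 41002}{-12480} = \left(18483 + 240394726\right) \left(- \frac{1}{12480}\right) = 240413209 \left(- \frac{1}{12480}\right) = - \frac{240413209}{12480}$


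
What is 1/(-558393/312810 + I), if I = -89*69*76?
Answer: -104270/48664663451 ≈ -2.1426e-6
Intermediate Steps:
I = -466716 (I = -6141*76 = -466716)
1/(-558393/312810 + I) = 1/(-558393/312810 - 466716) = 1/(-558393*1/312810 - 466716) = 1/(-186131/104270 - 466716) = 1/(-48664663451/104270) = -104270/48664663451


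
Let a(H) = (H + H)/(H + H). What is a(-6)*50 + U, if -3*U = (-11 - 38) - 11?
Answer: 70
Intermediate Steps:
a(H) = 1 (a(H) = (2*H)/((2*H)) = (2*H)*(1/(2*H)) = 1)
U = 20 (U = -((-11 - 38) - 11)/3 = -(-49 - 11)/3 = -⅓*(-60) = 20)
a(-6)*50 + U = 1*50 + 20 = 50 + 20 = 70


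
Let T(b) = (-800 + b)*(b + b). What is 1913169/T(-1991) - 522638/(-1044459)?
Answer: 7806700924727/11607868744758 ≈ 0.67253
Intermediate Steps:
T(b) = 2*b*(-800 + b) (T(b) = (-800 + b)*(2*b) = 2*b*(-800 + b))
1913169/T(-1991) - 522638/(-1044459) = 1913169/((2*(-1991)*(-800 - 1991))) - 522638/(-1044459) = 1913169/((2*(-1991)*(-2791))) - 522638*(-1/1044459) = 1913169/11113762 + 522638/1044459 = 7806700924727/11607868744758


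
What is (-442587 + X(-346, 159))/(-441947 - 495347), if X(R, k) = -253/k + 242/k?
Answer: 35185672/74514873 ≈ 0.47220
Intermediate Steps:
X(R, k) = -11/k
(-442587 + X(-346, 159))/(-441947 - 495347) = (-442587 - 11/159)/(-441947 - 495347) = (-442587 - 11*1/159)/(-937294) = (-442587 - 11/159)*(-1/937294) = -70371344/159*(-1/937294) = 35185672/74514873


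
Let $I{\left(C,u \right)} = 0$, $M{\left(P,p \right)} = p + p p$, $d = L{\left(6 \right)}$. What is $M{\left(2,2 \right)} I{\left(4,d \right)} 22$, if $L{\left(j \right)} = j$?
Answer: $0$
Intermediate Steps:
$d = 6$
$M{\left(P,p \right)} = p + p^{2}$
$M{\left(2,2 \right)} I{\left(4,d \right)} 22 = 2 \left(1 + 2\right) 0 \cdot 22 = 2 \cdot 3 \cdot 0 \cdot 22 = 6 \cdot 0 \cdot 22 = 0 \cdot 22 = 0$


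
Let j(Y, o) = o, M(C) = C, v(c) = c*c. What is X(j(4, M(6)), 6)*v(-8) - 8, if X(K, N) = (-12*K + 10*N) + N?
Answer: -392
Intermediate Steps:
v(c) = c²
X(K, N) = -12*K + 11*N
X(j(4, M(6)), 6)*v(-8) - 8 = (-12*6 + 11*6)*(-8)² - 8 = (-72 + 66)*64 - 8 = -6*64 - 8 = -384 - 8 = -392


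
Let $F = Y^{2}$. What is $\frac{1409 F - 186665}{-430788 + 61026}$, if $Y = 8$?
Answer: $\frac{32163}{123254} \approx 0.26095$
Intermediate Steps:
$F = 64$ ($F = 8^{2} = 64$)
$\frac{1409 F - 186665}{-430788 + 61026} = \frac{1409 \cdot 64 - 186665}{-430788 + 61026} = \frac{90176 - 186665}{-369762} = \left(-96489\right) \left(- \frac{1}{369762}\right) = \frac{32163}{123254}$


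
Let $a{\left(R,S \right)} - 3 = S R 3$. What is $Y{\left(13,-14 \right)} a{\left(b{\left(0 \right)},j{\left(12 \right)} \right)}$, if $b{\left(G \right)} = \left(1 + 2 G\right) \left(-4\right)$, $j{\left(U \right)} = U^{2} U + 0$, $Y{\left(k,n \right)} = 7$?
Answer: $-145131$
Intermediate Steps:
$j{\left(U \right)} = U^{3}$ ($j{\left(U \right)} = U^{3} + 0 = U^{3}$)
$b{\left(G \right)} = -4 - 8 G$
$a{\left(R,S \right)} = 3 + 3 R S$ ($a{\left(R,S \right)} = 3 + S R 3 = 3 + R S 3 = 3 + 3 R S$)
$Y{\left(13,-14 \right)} a{\left(b{\left(0 \right)},j{\left(12 \right)} \right)} = 7 \left(3 + 3 \left(-4 - 0\right) 12^{3}\right) = 7 \left(3 + 3 \left(-4 + 0\right) 1728\right) = 7 \left(3 + 3 \left(-4\right) 1728\right) = 7 \left(3 - 20736\right) = 7 \left(-20733\right) = -145131$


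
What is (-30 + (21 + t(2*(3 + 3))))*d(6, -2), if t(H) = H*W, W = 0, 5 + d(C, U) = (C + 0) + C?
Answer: -63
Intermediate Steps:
d(C, U) = -5 + 2*C (d(C, U) = -5 + ((C + 0) + C) = -5 + (C + C) = -5 + 2*C)
t(H) = 0 (t(H) = H*0 = 0)
(-30 + (21 + t(2*(3 + 3))))*d(6, -2) = (-30 + (21 + 0))*(-5 + 2*6) = (-30 + 21)*(-5 + 12) = -9*7 = -63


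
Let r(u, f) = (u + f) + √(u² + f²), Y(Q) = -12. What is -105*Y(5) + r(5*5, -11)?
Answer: 1274 + √746 ≈ 1301.3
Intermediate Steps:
r(u, f) = f + u + √(f² + u²) (r(u, f) = (f + u) + √(f² + u²) = f + u + √(f² + u²))
-105*Y(5) + r(5*5, -11) = -105*(-12) + (-11 + 5*5 + √((-11)² + (5*5)²)) = 1260 + (-11 + 25 + √(121 + 25²)) = 1260 + (-11 + 25 + √(121 + 625)) = 1260 + (-11 + 25 + √746) = 1260 + (14 + √746) = 1274 + √746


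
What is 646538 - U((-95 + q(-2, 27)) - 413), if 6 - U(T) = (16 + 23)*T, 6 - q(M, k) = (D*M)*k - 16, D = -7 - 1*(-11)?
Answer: 636002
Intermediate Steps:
D = 4 (D = -7 + 11 = 4)
q(M, k) = 22 - 4*M*k (q(M, k) = 6 - ((4*M)*k - 16) = 6 - (4*M*k - 16) = 6 - (-16 + 4*M*k) = 6 + (16 - 4*M*k) = 22 - 4*M*k)
U(T) = 6 - 39*T (U(T) = 6 - (16 + 23)*T = 6 - 39*T)
646538 - U((-95 + q(-2, 27)) - 413) = 646538 - (6 - 39*((-95 + (22 - 4*(-2)*27)) - 413)) = 646538 - (6 - 39*((-95 + (22 + 216)) - 413)) = 646538 - (6 - 39*((-95 + 238) - 413)) = 646538 - (6 - 39*(143 - 413)) = 646538 - (6 - 39*(-270)) = 646538 - (6 + 10530) = 646538 - 1*10536 = 646538 - 10536 = 636002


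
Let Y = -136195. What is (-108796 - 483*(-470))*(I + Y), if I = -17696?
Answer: -18192070674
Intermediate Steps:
(-108796 - 483*(-470))*(I + Y) = (-108796 - 483*(-470))*(-17696 - 136195) = (-108796 + 227010)*(-153891) = 118214*(-153891) = -18192070674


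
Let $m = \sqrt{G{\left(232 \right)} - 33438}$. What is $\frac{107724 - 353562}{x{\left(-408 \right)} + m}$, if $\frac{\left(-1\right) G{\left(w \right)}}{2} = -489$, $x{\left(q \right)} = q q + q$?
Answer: $- \frac{3401906244}{2297885633} + \frac{40973 i \sqrt{8115}}{2297885633} \approx -1.4805 + 0.0016063 i$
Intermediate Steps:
$x{\left(q \right)} = q + q^{2}$ ($x{\left(q \right)} = q^{2} + q = q + q^{2}$)
$G{\left(w \right)} = 978$ ($G{\left(w \right)} = \left(-2\right) \left(-489\right) = 978$)
$m = 2 i \sqrt{8115}$ ($m = \sqrt{978 - 33438} = \sqrt{-32460} = 2 i \sqrt{8115} \approx 180.17 i$)
$\frac{107724 - 353562}{x{\left(-408 \right)} + m} = \frac{107724 - 353562}{- 408 \left(1 - 408\right) + 2 i \sqrt{8115}} = - \frac{245838}{\left(-408\right) \left(-407\right) + 2 i \sqrt{8115}} = - \frac{245838}{166056 + 2 i \sqrt{8115}}$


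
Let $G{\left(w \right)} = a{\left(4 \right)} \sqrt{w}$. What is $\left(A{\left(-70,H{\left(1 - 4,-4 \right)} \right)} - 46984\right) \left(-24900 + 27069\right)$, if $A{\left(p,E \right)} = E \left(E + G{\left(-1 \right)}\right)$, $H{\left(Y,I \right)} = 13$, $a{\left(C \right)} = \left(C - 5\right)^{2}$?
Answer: $-101541735 + 28197 i \approx -1.0154 \cdot 10^{8} + 28197.0 i$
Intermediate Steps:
$a{\left(C \right)} = \left(-5 + C\right)^{2}$
$G{\left(w \right)} = \sqrt{w}$ ($G{\left(w \right)} = \left(-5 + 4\right)^{2} \sqrt{w} = \left(-1\right)^{2} \sqrt{w} = 1 \sqrt{w} = \sqrt{w}$)
$A{\left(p,E \right)} = E \left(i + E\right)$ ($A{\left(p,E \right)} = E \left(E + \sqrt{-1}\right) = E \left(E + i\right) = E \left(i + E\right)$)
$\left(A{\left(-70,H{\left(1 - 4,-4 \right)} \right)} - 46984\right) \left(-24900 + 27069\right) = \left(13 \left(i + 13\right) - 46984\right) \left(-24900 + 27069\right) = \left(13 \left(13 + i\right) - 46984\right) 2169 = \left(\left(169 + 13 i\right) - 46984\right) 2169 = \left(-46815 + 13 i\right) 2169 = -101541735 + 28197 i$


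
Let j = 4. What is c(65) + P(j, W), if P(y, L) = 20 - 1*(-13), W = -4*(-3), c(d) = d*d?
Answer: 4258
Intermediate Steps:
c(d) = d²
W = 12
P(y, L) = 33 (P(y, L) = 20 + 13 = 33)
c(65) + P(j, W) = 65² + 33 = 4225 + 33 = 4258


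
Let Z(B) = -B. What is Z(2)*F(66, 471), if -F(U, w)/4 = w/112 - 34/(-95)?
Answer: 48553/1330 ≈ 36.506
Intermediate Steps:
F(U, w) = -136/95 - w/28 (F(U, w) = -4*(w/112 - 34/(-95)) = -4*(w*(1/112) - 34*(-1/95)) = -4*(w/112 + 34/95) = -4*(34/95 + w/112) = -136/95 - w/28)
Z(2)*F(66, 471) = (-1*2)*(-136/95 - 1/28*471) = -2*(-136/95 - 471/28) = -2*(-48553/2660) = 48553/1330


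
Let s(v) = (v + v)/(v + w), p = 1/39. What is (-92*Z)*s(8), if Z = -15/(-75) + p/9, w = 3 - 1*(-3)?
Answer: -262016/12285 ≈ -21.328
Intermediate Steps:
w = 6 (w = 3 + 3 = 6)
p = 1/39 ≈ 0.025641
s(v) = 2*v/(6 + v) (s(v) = (v + v)/(v + 6) = (2*v)/(6 + v) = 2*v/(6 + v))
Z = 356/1755 (Z = -15/(-75) + (1/39)/9 = -15*(-1/75) + (1/39)*(1/9) = 1/5 + 1/351 = 356/1755 ≈ 0.20285)
(-92*Z)*s(8) = (-92*356/1755)*(2*8/(6 + 8)) = -65504*8/(1755*14) = -32752/1755*8/7 = -262016/12285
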